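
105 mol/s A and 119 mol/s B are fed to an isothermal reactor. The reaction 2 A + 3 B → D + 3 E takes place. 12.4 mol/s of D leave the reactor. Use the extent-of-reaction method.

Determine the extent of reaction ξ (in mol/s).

For D: n = n₀ + 1ξ → 12.4 = 0 + 1ξ, giving ξ = 12.4 mol/s.
Outlet amounts (n = n₀ + ν ξ):
  A: 105 − 2(12.4) = 80.2
  B: 119 − 3(12.4) = 81.8
  D: 0 + 1(12.4) = 12.4
  E: 0 + 3(12.4) = 37.2

ξ = 12.4 mol/s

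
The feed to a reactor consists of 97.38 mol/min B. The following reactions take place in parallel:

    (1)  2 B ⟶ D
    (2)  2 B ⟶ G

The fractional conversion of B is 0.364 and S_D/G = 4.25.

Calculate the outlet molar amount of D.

14.3 mol/min

Conversion of B: B consumed = 0.364 × 97.38 = 35.45 mol/min = 2ξ₁ + 2ξ₂.
Selectivity: 1ξ₁ / (1ξ₂) = 4.25 → ξ₁ = 4.25 ξ₂.
Substitute: (2·4.25 + 2) ξ₂ = 35.45 → ξ₂ = 3.376 mol/min, ξ₁ = 14.35 mol/min.
Outlet amounts (n = n₀ + Σ ν·ξ):
  B: 97.38 − 2(14.35) − 2(3.376) = 61.93
  D: 0 + 1(14.35) = 14.35
  G: 0 + 1(3.376) = 3.376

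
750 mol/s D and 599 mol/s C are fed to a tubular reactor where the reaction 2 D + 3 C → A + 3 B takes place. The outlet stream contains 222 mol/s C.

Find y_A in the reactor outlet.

0.103

For C: n = n₀ − 3ξ → 222 = 599 − 3ξ, giving ξ = 125.7 mol/s.
Outlet amounts (n = n₀ + ν ξ):
  D: 750 − 2(125.7) = 498.7
  C: 599 − 3(125.7) = 222
  A: 0 + 1(125.7) = 125.7
  B: 0 + 3(125.7) = 377
Total out = 1223 mol/s; y_A = 125.7 / 1223 = 0.1027.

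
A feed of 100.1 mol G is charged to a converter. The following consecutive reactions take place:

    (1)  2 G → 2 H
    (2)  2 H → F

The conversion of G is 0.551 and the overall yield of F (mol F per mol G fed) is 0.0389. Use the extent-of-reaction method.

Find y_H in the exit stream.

Conversion of G: G consumed = 2ξ₁ = 0.551 × 100.1 → ξ₁ = 27.58 mol.
Yield of F: 1ξ₂ / 100.1 = 0.0389 → ξ₂ = 3.894 mol.
Outlet amounts (n = n₀ + Σ ν·ξ):
  G: 100.1 − 2(27.58) = 44.94
  H: 0 + 2(27.58) − 2(3.894) = 47.37
  F: 0 + 1(3.894) = 3.894
Total out = 96.21 mol; y_H = 47.37 / 96.21 = 0.4924.

0.492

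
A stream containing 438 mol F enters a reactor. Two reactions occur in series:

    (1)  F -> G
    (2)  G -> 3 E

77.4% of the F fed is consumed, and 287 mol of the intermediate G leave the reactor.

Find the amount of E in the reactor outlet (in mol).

Conversion of F: F consumed = 1ξ₁ = 0.774 × 438 → ξ₁ = 339 mol.
G balance: n_G = 0 + 1ξ₁ − 1ξ₂ = 287 → ξ₂ = (1·339 − 287)/1 = 52.01 mol.
Outlet amounts (n = n₀ + Σ ν·ξ):
  F: 438 − 1(339) = 98.99
  G: 0 + 1(339) − 1(52.01) = 287
  E: 0 + 3(52.01) = 156

156 mol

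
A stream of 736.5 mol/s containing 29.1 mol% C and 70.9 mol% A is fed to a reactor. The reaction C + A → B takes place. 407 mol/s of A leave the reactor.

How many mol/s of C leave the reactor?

99.1 mol/s

For A: n = n₀ − 1ξ → 407 = 522.2 − 1ξ, giving ξ = 115.2 mol/s.
Outlet amounts (n = n₀ + ν ξ):
  C: 214.3 − 1(115.2) = 99.14
  A: 522.2 − 1(115.2) = 407
  B: 0 + 1(115.2) = 115.2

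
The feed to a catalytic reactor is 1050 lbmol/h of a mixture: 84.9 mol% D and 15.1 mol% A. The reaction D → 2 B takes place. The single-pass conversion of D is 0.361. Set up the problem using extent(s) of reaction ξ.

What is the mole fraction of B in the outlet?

0.469

D reacted = 0.361 × 891.5 = 321.8 lbmol/h; ν_D = −1, so ξ = 321.8/1 = 321.8 lbmol/h.
Outlet amounts (n = n₀ + ν ξ):
  D: 891.5 − 1(321.8) = 569.6
  B: 0 + 2(321.8) = 643.6
  A: 158.6 (inert)
Total out = 1372 lbmol/h; y_B = 643.6 / 1372 = 0.4692.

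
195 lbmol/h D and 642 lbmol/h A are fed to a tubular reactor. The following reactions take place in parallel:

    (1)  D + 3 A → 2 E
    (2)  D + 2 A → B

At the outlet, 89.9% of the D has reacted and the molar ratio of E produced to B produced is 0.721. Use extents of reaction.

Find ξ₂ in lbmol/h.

Conversion of D: D consumed = 0.899 × 195 = 175.3 lbmol/h = 1ξ₁ + 1ξ₂.
Selectivity: 2ξ₁ / (1ξ₂) = 0.721 → ξ₁ = 0.3605 ξ₂.
Substitute: (1·0.3605 + 1) ξ₂ = 175.3 → ξ₂ = 128.9 lbmol/h, ξ₁ = 46.45 lbmol/h.
Outlet amounts (n = n₀ + Σ ν·ξ):
  D: 195 − 1(46.45) − 1(128.9) = 19.69
  A: 642 − 3(46.45) − 2(128.9) = 244.9
  E: 0 + 2(46.45) = 92.9
  B: 0 + 1(128.9) = 128.9

ξ₂ = 129 lbmol/h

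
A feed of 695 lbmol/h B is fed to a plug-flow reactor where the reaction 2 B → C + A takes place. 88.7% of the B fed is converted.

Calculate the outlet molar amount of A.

B reacted = 0.887 × 695 = 616.5 lbmol/h; ν_B = −2, so ξ = 616.5/2 = 308.2 lbmol/h.
Outlet amounts (n = n₀ + ν ξ):
  B: 695 − 2(308.2) = 78.53
  C: 0 + 1(308.2) = 308.2
  A: 0 + 1(308.2) = 308.2

308 lbmol/h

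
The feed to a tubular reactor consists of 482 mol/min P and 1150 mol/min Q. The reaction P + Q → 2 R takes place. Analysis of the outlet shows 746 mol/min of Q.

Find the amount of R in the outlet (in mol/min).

For Q: n = n₀ − 1ξ → 746 = 1150 − 1ξ, giving ξ = 404 mol/min.
Outlet amounts (n = n₀ + ν ξ):
  P: 482 − 1(404) = 78
  Q: 1150 − 1(404) = 746
  R: 0 + 2(404) = 808

808 mol/min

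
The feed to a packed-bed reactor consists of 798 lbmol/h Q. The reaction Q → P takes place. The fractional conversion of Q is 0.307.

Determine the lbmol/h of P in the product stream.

Q reacted = 0.307 × 798 = 245 lbmol/h; ν_Q = −1, so ξ = 245/1 = 245 lbmol/h.
Outlet amounts (n = n₀ + ν ξ):
  Q: 798 − 1(245) = 553
  P: 0 + 1(245) = 245

245 lbmol/h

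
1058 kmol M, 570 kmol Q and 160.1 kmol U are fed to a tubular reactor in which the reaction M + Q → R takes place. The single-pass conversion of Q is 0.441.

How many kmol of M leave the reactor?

Q reacted = 0.441 × 570 = 251.4 kmol; ν_Q = −1, so ξ = 251.4/1 = 251.4 kmol.
Outlet amounts (n = n₀ + ν ξ):
  M: 1058 − 1(251.4) = 806.6
  Q: 570 − 1(251.4) = 318.6
  R: 0 + 1(251.4) = 251.4
  U: 160.1 (inert)

807 kmol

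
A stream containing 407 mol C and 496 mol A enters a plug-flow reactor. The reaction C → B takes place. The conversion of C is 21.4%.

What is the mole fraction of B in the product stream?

0.0965

C reacted = 0.214 × 407 = 87.1 mol; ν_C = −1, so ξ = 87.1/1 = 87.1 mol.
Outlet amounts (n = n₀ + ν ξ):
  C: 407 − 1(87.1) = 319.9
  B: 0 + 1(87.1) = 87.1
  A: 496 (inert)
Total out = 903 mol; y_B = 87.1 / 903 = 0.09645.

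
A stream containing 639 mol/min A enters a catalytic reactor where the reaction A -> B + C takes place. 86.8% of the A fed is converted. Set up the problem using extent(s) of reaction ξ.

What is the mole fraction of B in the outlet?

A reacted = 0.868 × 639 = 554.7 mol/min; ν_A = −1, so ξ = 554.7/1 = 554.7 mol/min.
Outlet amounts (n = n₀ + ν ξ):
  A: 639 − 1(554.7) = 84.35
  B: 0 + 1(554.7) = 554.7
  C: 0 + 1(554.7) = 554.7
Total out = 1194 mol/min; y_B = 554.7 / 1194 = 0.4647.

0.465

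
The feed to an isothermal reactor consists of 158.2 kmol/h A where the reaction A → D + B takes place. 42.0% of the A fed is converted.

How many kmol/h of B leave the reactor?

66.4 kmol/h

A reacted = 0.42 × 158.2 = 66.44 kmol/h; ν_A = −1, so ξ = 66.44/1 = 66.44 kmol/h.
Outlet amounts (n = n₀ + ν ξ):
  A: 158.2 − 1(66.44) = 91.76
  D: 0 + 1(66.44) = 66.44
  B: 0 + 1(66.44) = 66.44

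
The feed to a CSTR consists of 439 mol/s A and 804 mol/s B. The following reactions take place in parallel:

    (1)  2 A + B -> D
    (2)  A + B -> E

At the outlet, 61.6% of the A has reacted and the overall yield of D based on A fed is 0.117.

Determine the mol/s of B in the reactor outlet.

585 mol/s

Yield of D: 1ξ₁ / 439 = 0.117 → ξ₁ = 51.36 mol/s.
Conversion of A: 2ξ₁ + 1ξ₂ = 0.616 × 439 = 270.4 → ξ₂ = 167.7 mol/s.
Outlet amounts (n = n₀ + Σ ν·ξ):
  A: 439 − 2(51.36) − 1(167.7) = 168.6
  B: 804 − 1(51.36) − 1(167.7) = 584.9
  D: 0 + 1(51.36) = 51.36
  E: 0 + 1(167.7) = 167.7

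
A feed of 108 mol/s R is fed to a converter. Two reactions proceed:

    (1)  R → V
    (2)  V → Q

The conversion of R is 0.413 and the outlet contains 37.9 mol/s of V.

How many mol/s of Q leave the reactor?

6.7 mol/s

Conversion of R: R consumed = 1ξ₁ = 0.413 × 108 → ξ₁ = 44.6 mol/s.
V balance: n_V = 0 + 1ξ₁ − 1ξ₂ = 37.9 → ξ₂ = (1·44.6 − 37.9)/1 = 6.704 mol/s.
Outlet amounts (n = n₀ + Σ ν·ξ):
  R: 108 − 1(44.6) = 63.4
  V: 0 + 1(44.6) − 1(6.704) = 37.9
  Q: 0 + 1(6.704) = 6.704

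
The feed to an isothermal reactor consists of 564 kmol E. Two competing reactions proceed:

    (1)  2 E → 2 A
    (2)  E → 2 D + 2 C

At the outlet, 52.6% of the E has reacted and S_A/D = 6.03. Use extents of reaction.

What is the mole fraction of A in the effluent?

Conversion of E: E consumed = 0.526 × 564 = 296.7 kmol = 2ξ₁ + 1ξ₂.
Selectivity: 2ξ₁ / (2ξ₂) = 6.03 → ξ₁ = 6.03 ξ₂.
Substitute: (2·6.03 + 1) ξ₂ = 296.7 → ξ₂ = 22.72 kmol, ξ₁ = 137 kmol.
Outlet amounts (n = n₀ + Σ ν·ξ):
  E: 564 − 2(137) − 1(22.72) = 267.3
  A: 0 + 2(137) = 273.9
  D: 0 + 2(22.72) = 45.43
  C: 0 + 2(22.72) = 45.43
Total out = 632.1 kmol; y_A = 273.9 / 632.1 = 0.4334.

0.433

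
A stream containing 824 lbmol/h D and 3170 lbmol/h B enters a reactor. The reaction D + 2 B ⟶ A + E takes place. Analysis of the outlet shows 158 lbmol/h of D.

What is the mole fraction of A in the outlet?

0.2

For D: n = n₀ − 1ξ → 158 = 824 − 1ξ, giving ξ = 666 lbmol/h.
Outlet amounts (n = n₀ + ν ξ):
  D: 824 − 1(666) = 158
  B: 3170 − 2(666) = 1838
  A: 0 + 1(666) = 666
  E: 0 + 1(666) = 666
Total out = 3328 lbmol/h; y_A = 666 / 3328 = 0.2001.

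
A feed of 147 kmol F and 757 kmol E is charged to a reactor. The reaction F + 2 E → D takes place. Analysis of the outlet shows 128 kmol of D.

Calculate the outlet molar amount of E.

501 kmol

For D: n = n₀ + 1ξ → 128 = 0 + 1ξ, giving ξ = 128 kmol.
Outlet amounts (n = n₀ + ν ξ):
  F: 147 − 1(128) = 19
  E: 757 − 2(128) = 501
  D: 0 + 1(128) = 128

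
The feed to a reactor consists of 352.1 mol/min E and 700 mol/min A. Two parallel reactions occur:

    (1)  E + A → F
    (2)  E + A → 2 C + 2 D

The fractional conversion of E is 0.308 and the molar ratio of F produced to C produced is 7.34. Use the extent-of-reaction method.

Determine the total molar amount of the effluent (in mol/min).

Conversion of E: E consumed = 0.308 × 352.1 = 108.4 mol/min = 1ξ₁ + 1ξ₂.
Selectivity: 1ξ₁ / (2ξ₂) = 7.34 → ξ₁ = 14.68 ξ₂.
Substitute: (1·14.68 + 1) ξ₂ = 108.4 → ξ₂ = 6.916 mol/min, ξ₁ = 101.5 mol/min.
Outlet amounts (n = n₀ + Σ ν·ξ):
  E: 352.1 − 1(101.5) − 1(6.916) = 243.7
  A: 700 − 1(101.5) − 1(6.916) = 591.6
  F: 0 + 1(101.5) = 101.5
  C: 0 + 2(6.916) = 13.83
  D: 0 + 2(6.916) = 13.83
Total out = 243.7 + 591.6 + 101.5 + 13.83 + 13.83 = 964.4 mol/min.

964 mol/min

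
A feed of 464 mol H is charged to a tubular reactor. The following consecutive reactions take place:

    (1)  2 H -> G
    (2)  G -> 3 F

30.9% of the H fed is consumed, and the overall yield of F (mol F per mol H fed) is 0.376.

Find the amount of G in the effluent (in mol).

Conversion of H: H consumed = 2ξ₁ = 0.309 × 464 → ξ₁ = 71.69 mol.
Yield of F: 3ξ₂ / 464 = 0.376 → ξ₂ = 58.15 mol.
Outlet amounts (n = n₀ + Σ ν·ξ):
  H: 464 − 2(71.69) = 320.6
  G: 0 + 1(71.69) − 1(58.15) = 13.53
  F: 0 + 3(58.15) = 174.5

13.5 mol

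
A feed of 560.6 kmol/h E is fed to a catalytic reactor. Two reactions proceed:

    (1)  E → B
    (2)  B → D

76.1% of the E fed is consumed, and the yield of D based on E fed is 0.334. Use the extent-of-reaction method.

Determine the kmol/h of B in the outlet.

Conversion of E: E consumed = 1ξ₁ = 0.761 × 560.6 → ξ₁ = 426.6 kmol/h.
Yield of D: 1ξ₂ / 560.6 = 0.334 → ξ₂ = 187.2 kmol/h.
Outlet amounts (n = n₀ + Σ ν·ξ):
  E: 560.6 − 1(426.6) = 134
  B: 0 + 1(426.6) − 1(187.2) = 239.4
  D: 0 + 1(187.2) = 187.2

239 kmol/h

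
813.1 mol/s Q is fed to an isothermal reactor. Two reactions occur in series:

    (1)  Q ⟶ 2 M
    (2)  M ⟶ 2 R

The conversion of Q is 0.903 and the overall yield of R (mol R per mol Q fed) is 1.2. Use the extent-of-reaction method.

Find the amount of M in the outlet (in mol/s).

Conversion of Q: Q consumed = 1ξ₁ = 0.903 × 813.1 → ξ₁ = 734.2 mol/s.
Yield of R: 2ξ₂ / 813.1 = 1.2 → ξ₂ = 487.9 mol/s.
Outlet amounts (n = n₀ + Σ ν·ξ):
  Q: 813.1 − 1(734.2) = 78.87
  M: 0 + 2(734.2) − 1(487.9) = 980.6
  R: 0 + 2(487.9) = 975.7

981 mol/s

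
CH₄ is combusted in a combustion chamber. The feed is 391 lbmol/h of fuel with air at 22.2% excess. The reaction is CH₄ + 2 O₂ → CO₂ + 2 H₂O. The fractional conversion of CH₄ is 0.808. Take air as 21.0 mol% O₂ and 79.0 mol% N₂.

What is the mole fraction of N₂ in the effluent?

0.727

Stoichiometric O₂ = 2 × 391 = 782 lbmol/h; O₂ fed = 782 × 1.222 = 955.6 lbmol/h.
N₂ fed = 955.6 × 79/21 = 3595 lbmol/h.
Fuel reacted = 0.808 × 391 → ξ = 315.9 lbmol/h.
Outlet (n = n₀ + ν ξ):
  CH₄: 391 − 1(315.9) = 75.07
  O₂: 955.6 − 2(315.9) = 323.7
  N₂: 3595 (inert)
  CO₂: 0 + 1(315.9) = 315.9
  H₂O: 0 + 2(315.9) = 631.9
Total out = 4941 lbmol/h; y_N₂ = 3595 / 4941 = 0.7275.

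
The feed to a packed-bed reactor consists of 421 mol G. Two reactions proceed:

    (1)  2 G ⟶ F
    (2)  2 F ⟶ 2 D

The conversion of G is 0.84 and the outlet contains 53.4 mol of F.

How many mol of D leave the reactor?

Conversion of G: G consumed = 2ξ₁ = 0.84 × 421 → ξ₁ = 176.8 mol.
F balance: n_F = 0 + 1ξ₁ − 2ξ₂ = 53.4 → ξ₂ = (1·176.8 − 53.4)/2 = 61.71 mol.
Outlet amounts (n = n₀ + Σ ν·ξ):
  G: 421 − 2(176.8) = 67.36
  F: 0 + 1(176.8) − 2(61.71) = 53.4
  D: 0 + 2(61.71) = 123.4

123 mol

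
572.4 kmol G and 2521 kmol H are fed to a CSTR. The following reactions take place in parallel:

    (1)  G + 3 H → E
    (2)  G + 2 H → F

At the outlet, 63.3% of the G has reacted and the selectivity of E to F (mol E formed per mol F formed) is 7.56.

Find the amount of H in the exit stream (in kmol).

1480 kmol

Conversion of G: G consumed = 0.633 × 572.4 = 362.3 kmol = 1ξ₁ + 1ξ₂.
Selectivity: 1ξ₁ / (1ξ₂) = 7.56 → ξ₁ = 7.56 ξ₂.
Substitute: (1·7.56 + 1) ξ₂ = 362.3 → ξ₂ = 42.33 kmol, ξ₁ = 320 kmol.
Outlet amounts (n = n₀ + Σ ν·ξ):
  G: 572.4 − 1(320) − 1(42.33) = 210.1
  H: 2521 − 3(320) − 2(42.33) = 1476
  E: 0 + 1(320) = 320
  F: 0 + 1(42.33) = 42.33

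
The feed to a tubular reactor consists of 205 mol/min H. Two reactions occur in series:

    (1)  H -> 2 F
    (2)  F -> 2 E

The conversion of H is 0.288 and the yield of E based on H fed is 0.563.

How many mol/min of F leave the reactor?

60.4 mol/min

Conversion of H: H consumed = 1ξ₁ = 0.288 × 205 → ξ₁ = 59.04 mol/min.
Yield of E: 2ξ₂ / 205 = 0.563 → ξ₂ = 57.71 mol/min.
Outlet amounts (n = n₀ + Σ ν·ξ):
  H: 205 − 1(59.04) = 146
  F: 0 + 2(59.04) − 1(57.71) = 60.37
  E: 0 + 2(57.71) = 115.4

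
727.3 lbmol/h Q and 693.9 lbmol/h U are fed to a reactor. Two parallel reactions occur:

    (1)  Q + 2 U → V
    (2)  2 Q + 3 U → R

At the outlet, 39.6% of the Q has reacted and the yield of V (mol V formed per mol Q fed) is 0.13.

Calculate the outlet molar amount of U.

Yield of V: 1ξ₁ / 727.3 = 0.13 → ξ₁ = 94.55 lbmol/h.
Conversion of Q: 1ξ₁ + 2ξ₂ = 0.396 × 727.3 = 288 → ξ₂ = 96.73 lbmol/h.
Outlet amounts (n = n₀ + Σ ν·ξ):
  Q: 727.3 − 1(94.55) − 2(96.73) = 439.3
  U: 693.9 − 2(94.55) − 3(96.73) = 214.6
  V: 0 + 1(94.55) = 94.55
  R: 0 + 1(96.73) = 96.73

215 lbmol/h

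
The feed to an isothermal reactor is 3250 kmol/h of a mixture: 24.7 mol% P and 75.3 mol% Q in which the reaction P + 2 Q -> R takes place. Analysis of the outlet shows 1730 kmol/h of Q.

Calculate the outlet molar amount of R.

359 kmol/h

For Q: n = n₀ − 2ξ → 1730 = 2447 − 2ξ, giving ξ = 358.6 kmol/h.
Outlet amounts (n = n₀ + ν ξ):
  P: 802.8 − 1(358.6) = 444.1
  Q: 2447 − 2(358.6) = 1730
  R: 0 + 1(358.6) = 358.6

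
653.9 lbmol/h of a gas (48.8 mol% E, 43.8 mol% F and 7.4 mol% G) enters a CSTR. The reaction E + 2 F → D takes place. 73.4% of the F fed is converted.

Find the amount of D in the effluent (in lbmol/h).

F reacted = 0.734 × 286.4 = 210.2 lbmol/h; ν_F = −2, so ξ = 210.2/2 = 105.1 lbmol/h.
Outlet amounts (n = n₀ + ν ξ):
  E: 319.1 − 1(105.1) = 214
  F: 286.4 − 2(105.1) = 76.18
  D: 0 + 1(105.1) = 105.1
  G: 48.39 (inert)

105 lbmol/h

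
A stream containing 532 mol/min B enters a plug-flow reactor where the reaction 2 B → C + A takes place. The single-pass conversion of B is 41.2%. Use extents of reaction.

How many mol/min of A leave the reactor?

B reacted = 0.412 × 532 = 219.2 mol/min; ν_B = −2, so ξ = 219.2/2 = 109.6 mol/min.
Outlet amounts (n = n₀ + ν ξ):
  B: 532 − 2(109.6) = 312.8
  C: 0 + 1(109.6) = 109.6
  A: 0 + 1(109.6) = 109.6

110 mol/min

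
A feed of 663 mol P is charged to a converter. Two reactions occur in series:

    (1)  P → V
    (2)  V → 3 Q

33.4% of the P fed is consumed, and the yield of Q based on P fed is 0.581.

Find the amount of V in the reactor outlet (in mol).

Conversion of P: P consumed = 1ξ₁ = 0.334 × 663 → ξ₁ = 221.4 mol.
Yield of Q: 3ξ₂ / 663 = 0.581 → ξ₂ = 128.4 mol.
Outlet amounts (n = n₀ + Σ ν·ξ):
  P: 663 − 1(221.4) = 441.6
  V: 0 + 1(221.4) − 1(128.4) = 93.04
  Q: 0 + 3(128.4) = 385.2

93 mol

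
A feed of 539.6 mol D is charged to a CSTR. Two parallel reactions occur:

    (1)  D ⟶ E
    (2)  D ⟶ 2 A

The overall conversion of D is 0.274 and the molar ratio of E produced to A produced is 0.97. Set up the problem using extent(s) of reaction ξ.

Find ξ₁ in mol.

Conversion of D: D consumed = 0.274 × 539.6 = 147.9 mol = 1ξ₁ + 1ξ₂.
Selectivity: 1ξ₁ / (2ξ₂) = 0.97 → ξ₁ = 1.94 ξ₂.
Substitute: (1·1.94 + 1) ξ₂ = 147.9 → ξ₂ = 50.29 mol, ξ₁ = 97.56 mol.
Outlet amounts (n = n₀ + Σ ν·ξ):
  D: 539.6 − 1(97.56) − 1(50.29) = 391.7
  E: 0 + 1(97.56) = 97.56
  A: 0 + 2(50.29) = 100.6

ξ₁ = 97.6 mol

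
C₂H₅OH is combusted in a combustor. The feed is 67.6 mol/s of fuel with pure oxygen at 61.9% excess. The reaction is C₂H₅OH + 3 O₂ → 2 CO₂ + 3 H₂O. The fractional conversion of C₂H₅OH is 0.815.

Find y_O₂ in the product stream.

Stoichiometric O₂ = 3 × 67.6 = 202.8 mol/s; O₂ fed = 202.8 × 1.619 = 328.3 mol/s.
Fuel reacted = 0.815 × 67.6 → ξ = 55.09 mol/s.
Outlet (n = n₀ + ν ξ):
  C₂H₅OH: 67.6 − 1(55.09) = 12.51
  O₂: 328.3 − 3(55.09) = 163.1
  CO₂: 0 + 2(55.09) = 110.2
  H₂O: 0 + 3(55.09) = 165.3
Total out = 451 mol/s; y_O₂ = 163.1 / 451 = 0.3615.

0.362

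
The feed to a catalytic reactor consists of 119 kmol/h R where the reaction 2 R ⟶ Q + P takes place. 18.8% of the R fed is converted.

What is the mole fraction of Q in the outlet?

R reacted = 0.188 × 119 = 22.37 kmol/h; ν_R = −2, so ξ = 22.37/2 = 11.19 kmol/h.
Outlet amounts (n = n₀ + ν ξ):
  R: 119 − 2(11.19) = 96.63
  Q: 0 + 1(11.19) = 11.19
  P: 0 + 1(11.19) = 11.19
Total out = 119 kmol/h; y_Q = 11.19 / 119 = 0.094.

0.094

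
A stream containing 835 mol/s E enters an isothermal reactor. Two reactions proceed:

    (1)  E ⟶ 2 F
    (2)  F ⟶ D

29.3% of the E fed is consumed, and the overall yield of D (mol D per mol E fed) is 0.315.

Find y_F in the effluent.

Conversion of E: E consumed = 1ξ₁ = 0.293 × 835 → ξ₁ = 244.7 mol/s.
Yield of D: 1ξ₂ / 835 = 0.315 → ξ₂ = 263 mol/s.
Outlet amounts (n = n₀ + Σ ν·ξ):
  E: 835 − 1(244.7) = 590.3
  F: 0 + 2(244.7) − 1(263) = 226.3
  D: 0 + 1(263) = 263
Total out = 1080 mol/s; y_F = 226.3 / 1080 = 0.2096.

0.21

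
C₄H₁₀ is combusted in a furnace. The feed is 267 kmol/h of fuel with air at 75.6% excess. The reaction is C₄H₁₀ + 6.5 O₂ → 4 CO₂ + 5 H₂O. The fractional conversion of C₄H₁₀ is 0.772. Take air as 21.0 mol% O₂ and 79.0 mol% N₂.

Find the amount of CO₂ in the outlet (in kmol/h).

824 kmol/h

Stoichiometric O₂ = 6.5 × 267 = 1736 kmol/h; O₂ fed = 1736 × 1.756 = 3048 kmol/h.
N₂ fed = 3048 × 79/21 = 11460 kmol/h.
Fuel reacted = 0.772 × 267 → ξ = 206.1 kmol/h.
Outlet (n = n₀ + ν ξ):
  C₄H₁₀: 267 − 1(206.1) = 60.88
  O₂: 3048 − 6.5(206.1) = 1708
  N₂: 11460 (inert)
  CO₂: 0 + 4(206.1) = 824.5
  H₂O: 0 + 5(206.1) = 1031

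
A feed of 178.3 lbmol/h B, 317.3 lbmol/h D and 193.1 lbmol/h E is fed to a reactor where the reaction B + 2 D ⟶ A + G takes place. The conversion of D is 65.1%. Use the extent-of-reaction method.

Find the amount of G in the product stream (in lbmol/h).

103 lbmol/h

D reacted = 0.651 × 317.3 = 206.6 lbmol/h; ν_D = −2, so ξ = 206.6/2 = 103.3 lbmol/h.
Outlet amounts (n = n₀ + ν ξ):
  B: 178.3 − 1(103.3) = 75.02
  D: 317.3 − 2(103.3) = 110.7
  A: 0 + 1(103.3) = 103.3
  G: 0 + 1(103.3) = 103.3
  E: 193.1 (inert)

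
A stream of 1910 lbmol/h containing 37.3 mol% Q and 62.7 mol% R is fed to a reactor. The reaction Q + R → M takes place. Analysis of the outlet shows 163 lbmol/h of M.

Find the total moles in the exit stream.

For M: n = n₀ + 1ξ → 163 = 0 + 1ξ, giving ξ = 163 lbmol/h.
Outlet amounts (n = n₀ + ν ξ):
  Q: 712.4 − 1(163) = 549.4
  R: 1198 − 1(163) = 1035
  M: 0 + 1(163) = 163
Total out = 549.4 + 1035 + 163 = 1747 lbmol/h.

1750 lbmol/h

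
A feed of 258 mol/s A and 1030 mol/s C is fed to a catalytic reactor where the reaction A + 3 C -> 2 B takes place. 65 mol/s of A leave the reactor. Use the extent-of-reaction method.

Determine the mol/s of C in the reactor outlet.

For A: n = n₀ − 1ξ → 65 = 258 − 1ξ, giving ξ = 193 mol/s.
Outlet amounts (n = n₀ + ν ξ):
  A: 258 − 1(193) = 65
  C: 1030 − 3(193) = 451
  B: 0 + 2(193) = 386

451 mol/s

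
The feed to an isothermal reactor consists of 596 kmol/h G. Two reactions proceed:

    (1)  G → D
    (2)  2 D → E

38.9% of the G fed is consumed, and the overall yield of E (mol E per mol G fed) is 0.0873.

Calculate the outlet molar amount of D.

128 kmol/h

Conversion of G: G consumed = 1ξ₁ = 0.389 × 596 → ξ₁ = 231.8 kmol/h.
Yield of E: 1ξ₂ / 596 = 0.0873 → ξ₂ = 52.03 kmol/h.
Outlet amounts (n = n₀ + Σ ν·ξ):
  G: 596 − 1(231.8) = 364.2
  D: 0 + 1(231.8) − 2(52.03) = 127.8
  E: 0 + 1(52.03) = 52.03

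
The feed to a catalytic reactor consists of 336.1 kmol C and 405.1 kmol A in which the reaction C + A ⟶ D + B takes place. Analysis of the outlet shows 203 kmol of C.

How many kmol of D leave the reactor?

For C: n = n₀ − 1ξ → 203 = 336.1 − 1ξ, giving ξ = 133.1 kmol.
Outlet amounts (n = n₀ + ν ξ):
  C: 336.1 − 1(133.1) = 203
  A: 405.1 − 1(133.1) = 272
  D: 0 + 1(133.1) = 133.1
  B: 0 + 1(133.1) = 133.1

133 kmol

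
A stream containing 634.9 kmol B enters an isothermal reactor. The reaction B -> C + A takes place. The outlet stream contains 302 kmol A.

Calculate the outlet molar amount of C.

For A: n = n₀ + 1ξ → 302 = 0 + 1ξ, giving ξ = 302 kmol.
Outlet amounts (n = n₀ + ν ξ):
  B: 634.9 − 1(302) = 332.9
  C: 0 + 1(302) = 302
  A: 0 + 1(302) = 302

302 kmol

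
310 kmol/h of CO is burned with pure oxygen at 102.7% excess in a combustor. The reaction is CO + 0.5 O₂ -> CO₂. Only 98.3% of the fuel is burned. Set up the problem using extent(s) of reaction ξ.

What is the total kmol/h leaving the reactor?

Stoichiometric O₂ = 0.5 × 310 = 155 kmol/h; O₂ fed = 155 × 2.027 = 314.2 kmol/h.
Fuel reacted = 0.983 × 310 → ξ = 304.7 kmol/h.
Outlet (n = n₀ + ν ξ):
  CO: 310 − 1(304.7) = 5.27
  O₂: 314.2 − 0.5(304.7) = 161.8
  CO₂: 0 + 1(304.7) = 304.7
Total out = 5.27 + 161.8 + 304.7 = 471.8 kmol/h.

472 kmol/h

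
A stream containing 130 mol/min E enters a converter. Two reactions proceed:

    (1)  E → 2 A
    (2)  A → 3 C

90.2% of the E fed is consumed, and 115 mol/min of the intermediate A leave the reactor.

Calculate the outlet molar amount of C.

359 mol/min

Conversion of E: E consumed = 1ξ₁ = 0.902 × 130 → ξ₁ = 117.3 mol/min.
A balance: n_A = 0 + 2ξ₁ − 1ξ₂ = 115 → ξ₂ = (2·117.3 − 115)/1 = 119.5 mol/min.
Outlet amounts (n = n₀ + Σ ν·ξ):
  E: 130 − 1(117.3) = 12.74
  A: 0 + 2(117.3) − 1(119.5) = 115
  C: 0 + 3(119.5) = 358.6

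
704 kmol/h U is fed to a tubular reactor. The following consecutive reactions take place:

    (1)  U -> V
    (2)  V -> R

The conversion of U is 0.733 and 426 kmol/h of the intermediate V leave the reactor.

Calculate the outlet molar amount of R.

90 kmol/h

Conversion of U: U consumed = 1ξ₁ = 0.733 × 704 → ξ₁ = 516 kmol/h.
V balance: n_V = 0 + 1ξ₁ − 1ξ₂ = 426 → ξ₂ = (1·516 − 426)/1 = 90.03 kmol/h.
Outlet amounts (n = n₀ + Σ ν·ξ):
  U: 704 − 1(516) = 188
  V: 0 + 1(516) − 1(90.03) = 426
  R: 0 + 1(90.03) = 90.03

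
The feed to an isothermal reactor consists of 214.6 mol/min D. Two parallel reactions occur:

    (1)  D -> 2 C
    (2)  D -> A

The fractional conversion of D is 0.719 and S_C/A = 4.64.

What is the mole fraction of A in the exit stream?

0.144

Conversion of D: D consumed = 0.719 × 214.6 = 154.3 mol/min = 1ξ₁ + 1ξ₂.
Selectivity: 2ξ₁ / (1ξ₂) = 4.64 → ξ₁ = 2.32 ξ₂.
Substitute: (1·2.32 + 1) ξ₂ = 154.3 → ξ₂ = 46.48 mol/min, ξ₁ = 107.8 mol/min.
Outlet amounts (n = n₀ + Σ ν·ξ):
  D: 214.6 − 1(107.8) − 1(46.48) = 60.3
  C: 0 + 2(107.8) = 215.6
  A: 0 + 1(46.48) = 46.48
Total out = 322.4 mol/min; y_A = 46.48 / 322.4 = 0.1441.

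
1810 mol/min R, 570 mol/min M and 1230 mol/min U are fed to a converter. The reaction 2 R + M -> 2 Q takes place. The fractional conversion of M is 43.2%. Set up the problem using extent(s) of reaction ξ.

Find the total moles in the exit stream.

M reacted = 0.432 × 570 = 246.2 mol/min; ν_M = −1, so ξ = 246.2/1 = 246.2 mol/min.
Outlet amounts (n = n₀ + ν ξ):
  R: 1810 − 2(246.2) = 1318
  M: 570 − 1(246.2) = 323.8
  Q: 0 + 2(246.2) = 492.5
  U: 1230 (inert)
Total out = 1318 + 323.8 + 492.5 + 1230 = 3364 mol/min.

3360 mol/min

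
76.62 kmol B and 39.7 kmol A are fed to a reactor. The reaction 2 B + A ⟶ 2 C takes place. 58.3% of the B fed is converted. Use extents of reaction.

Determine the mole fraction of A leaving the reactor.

B reacted = 0.583 × 76.62 = 44.67 kmol; ν_B = −2, so ξ = 44.67/2 = 22.33 kmol.
Outlet amounts (n = n₀ + ν ξ):
  B: 76.62 − 2(22.33) = 31.95
  A: 39.7 − 1(22.33) = 17.37
  C: 0 + 2(22.33) = 44.67
Total out = 93.99 kmol; y_A = 17.37 / 93.99 = 0.1848.

0.185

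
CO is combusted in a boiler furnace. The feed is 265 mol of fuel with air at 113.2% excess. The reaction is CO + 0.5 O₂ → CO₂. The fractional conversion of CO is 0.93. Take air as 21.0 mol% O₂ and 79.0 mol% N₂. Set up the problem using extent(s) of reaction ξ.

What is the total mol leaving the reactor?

Stoichiometric O₂ = 0.5 × 265 = 132.5 mol; O₂ fed = 132.5 × 2.132 = 282.5 mol.
N₂ fed = 282.5 × 79/21 = 1063 mol.
Fuel reacted = 0.93 × 265 → ξ = 246.5 mol.
Outlet (n = n₀ + ν ξ):
  CO: 265 − 1(246.5) = 18.55
  O₂: 282.5 − 0.5(246.5) = 159.3
  N₂: 1063 (inert)
  CO₂: 0 + 1(246.5) = 246.5
Total out = 18.55 + 159.3 + 1063 + 246.5 = 1487 mol.

1490 mol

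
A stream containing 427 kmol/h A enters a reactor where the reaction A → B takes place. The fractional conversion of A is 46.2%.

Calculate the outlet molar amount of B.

A reacted = 0.462 × 427 = 197.3 kmol/h; ν_A = −1, so ξ = 197.3/1 = 197.3 kmol/h.
Outlet amounts (n = n₀ + ν ξ):
  A: 427 − 1(197.3) = 229.7
  B: 0 + 1(197.3) = 197.3

197 kmol/h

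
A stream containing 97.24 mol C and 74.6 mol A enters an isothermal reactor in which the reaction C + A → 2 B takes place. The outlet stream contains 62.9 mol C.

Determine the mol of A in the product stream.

For C: n = n₀ − 1ξ → 62.9 = 97.24 − 1ξ, giving ξ = 34.34 mol.
Outlet amounts (n = n₀ + ν ξ):
  C: 97.24 − 1(34.34) = 62.9
  A: 74.6 − 1(34.34) = 40.26
  B: 0 + 2(34.34) = 68.68

40.3 mol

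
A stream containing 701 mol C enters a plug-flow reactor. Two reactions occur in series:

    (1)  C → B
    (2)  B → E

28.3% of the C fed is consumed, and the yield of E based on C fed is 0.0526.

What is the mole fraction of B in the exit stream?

Conversion of C: C consumed = 1ξ₁ = 0.283 × 701 → ξ₁ = 198.4 mol.
Yield of E: 1ξ₂ / 701 = 0.0526 → ξ₂ = 36.87 mol.
Outlet amounts (n = n₀ + Σ ν·ξ):
  C: 701 − 1(198.4) = 502.6
  B: 0 + 1(198.4) − 1(36.87) = 161.5
  E: 0 + 1(36.87) = 36.87
Total out = 701 mol; y_B = 161.5 / 701 = 0.2304.

0.23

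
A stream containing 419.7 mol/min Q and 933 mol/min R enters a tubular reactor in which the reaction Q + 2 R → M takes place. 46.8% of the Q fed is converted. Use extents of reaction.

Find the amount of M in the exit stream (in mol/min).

Q reacted = 0.468 × 419.7 = 196.4 mol/min; ν_Q = −1, so ξ = 196.4/1 = 196.4 mol/min.
Outlet amounts (n = n₀ + ν ξ):
  Q: 419.7 − 1(196.4) = 223.3
  R: 933 − 2(196.4) = 540.2
  M: 0 + 1(196.4) = 196.4

196 mol/min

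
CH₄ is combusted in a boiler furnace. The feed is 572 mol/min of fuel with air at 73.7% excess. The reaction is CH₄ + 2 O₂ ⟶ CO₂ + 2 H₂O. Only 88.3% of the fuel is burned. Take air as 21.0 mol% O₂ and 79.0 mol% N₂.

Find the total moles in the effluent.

10000 mol/min

Stoichiometric O₂ = 2 × 572 = 1144 mol/min; O₂ fed = 1144 × 1.737 = 1987 mol/min.
N₂ fed = 1987 × 79/21 = 7475 mol/min.
Fuel reacted = 0.883 × 572 → ξ = 505.1 mol/min.
Outlet (n = n₀ + ν ξ):
  CH₄: 572 − 1(505.1) = 66.92
  O₂: 1987 − 2(505.1) = 977
  N₂: 7475 (inert)
  CO₂: 0 + 1(505.1) = 505.1
  H₂O: 0 + 2(505.1) = 1010
Total out = 66.92 + 977 + 7475 + 505.1 + 1010 = 10030 mol/min.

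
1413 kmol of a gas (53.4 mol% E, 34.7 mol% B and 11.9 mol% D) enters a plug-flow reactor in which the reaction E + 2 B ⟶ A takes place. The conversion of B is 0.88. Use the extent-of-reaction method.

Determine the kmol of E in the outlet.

B reacted = 0.88 × 490.3 = 431.5 kmol; ν_B = −2, so ξ = 431.5/2 = 215.7 kmol.
Outlet amounts (n = n₀ + ν ξ):
  E: 754.5 − 1(215.7) = 538.8
  B: 490.3 − 2(215.7) = 58.84
  A: 0 + 1(215.7) = 215.7
  D: 168.1 (inert)

539 kmol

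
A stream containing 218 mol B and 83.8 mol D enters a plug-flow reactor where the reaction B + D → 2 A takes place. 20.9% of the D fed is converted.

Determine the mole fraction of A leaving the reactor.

D reacted = 0.209 × 83.8 = 17.51 mol; ν_D = −1, so ξ = 17.51/1 = 17.51 mol.
Outlet amounts (n = n₀ + ν ξ):
  B: 218 − 1(17.51) = 200.5
  D: 83.8 − 1(17.51) = 66.29
  A: 0 + 2(17.51) = 35.03
Total out = 301.8 mol; y_A = 35.03 / 301.8 = 0.1161.

0.116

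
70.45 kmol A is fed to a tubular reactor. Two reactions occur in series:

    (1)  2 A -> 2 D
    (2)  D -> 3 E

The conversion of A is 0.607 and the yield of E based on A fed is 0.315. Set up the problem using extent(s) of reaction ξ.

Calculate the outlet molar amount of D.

35.4 kmol

Conversion of A: A consumed = 2ξ₁ = 0.607 × 70.45 → ξ₁ = 21.38 kmol.
Yield of E: 3ξ₂ / 70.45 = 0.315 → ξ₂ = 7.397 kmol.
Outlet amounts (n = n₀ + Σ ν·ξ):
  A: 70.45 − 2(21.38) = 27.69
  D: 0 + 2(21.38) − 1(7.397) = 35.37
  E: 0 + 3(7.397) = 22.19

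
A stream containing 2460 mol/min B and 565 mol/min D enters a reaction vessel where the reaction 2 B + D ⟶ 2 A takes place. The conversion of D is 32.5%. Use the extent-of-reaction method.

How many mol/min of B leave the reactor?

2090 mol/min

D reacted = 0.325 × 565 = 183.6 mol/min; ν_D = −1, so ξ = 183.6/1 = 183.6 mol/min.
Outlet amounts (n = n₀ + ν ξ):
  B: 2460 − 2(183.6) = 2093
  D: 565 − 1(183.6) = 381.4
  A: 0 + 2(183.6) = 367.2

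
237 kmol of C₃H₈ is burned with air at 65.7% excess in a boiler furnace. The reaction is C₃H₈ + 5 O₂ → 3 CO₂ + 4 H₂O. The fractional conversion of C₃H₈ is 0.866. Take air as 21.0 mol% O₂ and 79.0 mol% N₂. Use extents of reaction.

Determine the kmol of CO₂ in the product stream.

Stoichiometric O₂ = 5 × 237 = 1185 kmol; O₂ fed = 1185 × 1.657 = 1964 kmol.
N₂ fed = 1964 × 79/21 = 7387 kmol.
Fuel reacted = 0.866 × 237 → ξ = 205.2 kmol.
Outlet (n = n₀ + ν ξ):
  C₃H₈: 237 − 1(205.2) = 31.76
  O₂: 1964 − 5(205.2) = 937.3
  N₂: 7387 (inert)
  CO₂: 0 + 3(205.2) = 615.7
  H₂O: 0 + 4(205.2) = 821

616 kmol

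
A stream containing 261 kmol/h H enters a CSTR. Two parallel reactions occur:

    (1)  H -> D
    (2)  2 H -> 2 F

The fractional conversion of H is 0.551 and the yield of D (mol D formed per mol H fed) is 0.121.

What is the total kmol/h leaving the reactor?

Yield of D: 1ξ₁ / 261 = 0.121 → ξ₁ = 31.58 kmol/h.
Conversion of H: 1ξ₁ + 2ξ₂ = 0.551 × 261 = 143.8 → ξ₂ = 56.12 kmol/h.
Outlet amounts (n = n₀ + Σ ν·ξ):
  H: 261 − 1(31.58) − 2(56.12) = 117.2
  D: 0 + 1(31.58) = 31.58
  F: 0 + 2(56.12) = 112.2
Total out = 117.2 + 31.58 + 112.2 = 261 kmol/h.

261 kmol/h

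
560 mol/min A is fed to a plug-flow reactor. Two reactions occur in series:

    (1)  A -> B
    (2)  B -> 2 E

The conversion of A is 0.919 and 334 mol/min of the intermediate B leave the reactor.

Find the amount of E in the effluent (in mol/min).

361 mol/min

Conversion of A: A consumed = 1ξ₁ = 0.919 × 560 → ξ₁ = 514.6 mol/min.
B balance: n_B = 0 + 1ξ₁ − 1ξ₂ = 334 → ξ₂ = (1·514.6 − 334)/1 = 180.6 mol/min.
Outlet amounts (n = n₀ + Σ ν·ξ):
  A: 560 − 1(514.6) = 45.36
  B: 0 + 1(514.6) − 1(180.6) = 334
  E: 0 + 2(180.6) = 361.3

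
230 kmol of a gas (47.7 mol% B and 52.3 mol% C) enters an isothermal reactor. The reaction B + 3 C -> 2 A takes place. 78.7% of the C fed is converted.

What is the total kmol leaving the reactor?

167 kmol

C reacted = 0.787 × 120.3 = 94.67 kmol; ν_C = −3, so ξ = 94.67/3 = 31.56 kmol.
Outlet amounts (n = n₀ + ν ξ):
  B: 109.7 − 1(31.56) = 78.15
  C: 120.3 − 3(31.56) = 25.62
  A: 0 + 2(31.56) = 63.11
Total out = 78.15 + 25.62 + 63.11 = 166.9 kmol.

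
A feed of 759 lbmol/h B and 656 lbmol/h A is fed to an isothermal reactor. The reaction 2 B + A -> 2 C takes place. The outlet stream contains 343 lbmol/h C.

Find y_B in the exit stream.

For C: n = n₀ + 2ξ → 343 = 0 + 2ξ, giving ξ = 171.5 lbmol/h.
Outlet amounts (n = n₀ + ν ξ):
  B: 759 − 2(171.5) = 416
  A: 656 − 1(171.5) = 484.5
  C: 0 + 2(171.5) = 343
Total out = 1244 lbmol/h; y_B = 416 / 1244 = 0.3345.

0.335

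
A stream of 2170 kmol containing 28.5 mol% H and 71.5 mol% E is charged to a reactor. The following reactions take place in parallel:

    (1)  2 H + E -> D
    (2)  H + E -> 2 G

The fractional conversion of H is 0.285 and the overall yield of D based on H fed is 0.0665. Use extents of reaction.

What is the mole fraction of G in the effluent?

0.0901

Yield of D: 1ξ₁ / 618.5 = 0.0665 → ξ₁ = 41.13 kmol.
Conversion of H: 2ξ₁ + 1ξ₂ = 0.285 × 618.5 = 176.3 → ξ₂ = 94 kmol.
Outlet amounts (n = n₀ + Σ ν·ξ):
  H: 618.5 − 2(41.13) − 1(94) = 442.2
  E: 1552 − 1(41.13) − 1(94) = 1416
  D: 0 + 1(41.13) = 41.13
  G: 0 + 2(94) = 188
Total out = 2088 kmol; y_G = 188 / 2088 = 0.09005.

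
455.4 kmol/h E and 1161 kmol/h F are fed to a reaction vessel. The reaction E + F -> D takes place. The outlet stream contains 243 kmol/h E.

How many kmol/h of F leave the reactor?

For E: n = n₀ − 1ξ → 243 = 455.4 − 1ξ, giving ξ = 212.4 kmol/h.
Outlet amounts (n = n₀ + ν ξ):
  E: 455.4 − 1(212.4) = 243
  F: 1161 − 1(212.4) = 948.6
  D: 0 + 1(212.4) = 212.4

949 kmol/h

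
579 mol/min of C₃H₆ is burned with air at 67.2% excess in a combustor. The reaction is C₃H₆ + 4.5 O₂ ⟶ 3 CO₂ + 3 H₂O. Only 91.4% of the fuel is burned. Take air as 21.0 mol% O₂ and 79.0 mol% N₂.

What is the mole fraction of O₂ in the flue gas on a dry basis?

Stoichiometric O₂ = 4.5 × 579 = 2606 mol/min; O₂ fed = 2606 × 1.672 = 4356 mol/min.
N₂ fed = 4356 × 79/21 = 16390 mol/min.
Fuel reacted = 0.914 × 579 → ξ = 529.2 mol/min.
Outlet (n = n₀ + ν ξ):
  C₃H₆: 579 − 1(529.2) = 49.79
  O₂: 4356 − 4.5(529.2) = 1975
  N₂: 16390 (inert)
  CO₂: 0 + 3(529.2) = 1588
  H₂O: 0 + 3(529.2) = 1588
Dry total = 20000 mol/min; y_O₂ (dry) = 1975 / 20000 = 0.09874.

0.0987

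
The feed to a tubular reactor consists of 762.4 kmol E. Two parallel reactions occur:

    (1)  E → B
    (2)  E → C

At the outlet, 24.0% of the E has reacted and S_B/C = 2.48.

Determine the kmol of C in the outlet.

52.6 kmol

Conversion of E: E consumed = 0.24 × 762.4 = 183 kmol = 1ξ₁ + 1ξ₂.
Selectivity: 1ξ₁ / (1ξ₂) = 2.48 → ξ₁ = 2.48 ξ₂.
Substitute: (1·2.48 + 1) ξ₂ = 183 → ξ₂ = 52.58 kmol, ξ₁ = 130.4 kmol.
Outlet amounts (n = n₀ + Σ ν·ξ):
  E: 762.4 − 1(130.4) − 1(52.58) = 579.4
  B: 0 + 1(130.4) = 130.4
  C: 0 + 1(52.58) = 52.58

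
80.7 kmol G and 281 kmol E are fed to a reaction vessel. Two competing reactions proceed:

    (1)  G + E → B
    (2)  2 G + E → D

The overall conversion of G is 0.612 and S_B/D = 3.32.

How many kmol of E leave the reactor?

Conversion of G: G consumed = 0.612 × 80.7 = 49.39 kmol = 1ξ₁ + 2ξ₂.
Selectivity: 1ξ₁ / (1ξ₂) = 3.32 → ξ₁ = 3.32 ξ₂.
Substitute: (1·3.32 + 2) ξ₂ = 49.39 → ξ₂ = 9.284 kmol, ξ₁ = 30.82 kmol.
Outlet amounts (n = n₀ + Σ ν·ξ):
  G: 80.7 − 1(30.82) − 2(9.284) = 31.31
  E: 281 − 1(30.82) − 1(9.284) = 240.9
  B: 0 + 1(30.82) = 30.82
  D: 0 + 1(9.284) = 9.284

241 kmol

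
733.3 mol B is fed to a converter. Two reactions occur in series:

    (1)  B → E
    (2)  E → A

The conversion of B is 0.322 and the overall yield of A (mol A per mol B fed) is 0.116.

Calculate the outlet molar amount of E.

151 mol

Conversion of B: B consumed = 1ξ₁ = 0.322 × 733.3 → ξ₁ = 236.1 mol.
Yield of A: 1ξ₂ / 733.3 = 0.116 → ξ₂ = 85.06 mol.
Outlet amounts (n = n₀ + Σ ν·ξ):
  B: 733.3 − 1(236.1) = 497.2
  E: 0 + 1(236.1) − 1(85.06) = 151.1
  A: 0 + 1(85.06) = 85.06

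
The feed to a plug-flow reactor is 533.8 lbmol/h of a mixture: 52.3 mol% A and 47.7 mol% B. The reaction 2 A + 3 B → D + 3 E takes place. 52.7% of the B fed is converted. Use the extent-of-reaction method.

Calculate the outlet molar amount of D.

B reacted = 0.527 × 254.6 = 134.2 lbmol/h; ν_B = −3, so ξ = 134.2/3 = 44.73 lbmol/h.
Outlet amounts (n = n₀ + ν ξ):
  A: 279.2 − 2(44.73) = 189.7
  B: 254.6 − 3(44.73) = 120.4
  D: 0 + 1(44.73) = 44.73
  E: 0 + 3(44.73) = 134.2

44.7 lbmol/h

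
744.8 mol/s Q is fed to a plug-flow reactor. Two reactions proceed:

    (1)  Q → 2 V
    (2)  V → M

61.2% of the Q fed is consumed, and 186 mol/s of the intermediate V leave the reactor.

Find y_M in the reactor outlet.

0.604

Conversion of Q: Q consumed = 1ξ₁ = 0.612 × 744.8 → ξ₁ = 455.8 mol/s.
V balance: n_V = 0 + 2ξ₁ − 1ξ₂ = 186 → ξ₂ = (2·455.8 − 186)/1 = 725.6 mol/s.
Outlet amounts (n = n₀ + Σ ν·ξ):
  Q: 744.8 − 1(455.8) = 289
  V: 0 + 2(455.8) − 1(725.6) = 186
  M: 0 + 1(725.6) = 725.6
Total out = 1201 mol/s; y_M = 725.6 / 1201 = 0.6044.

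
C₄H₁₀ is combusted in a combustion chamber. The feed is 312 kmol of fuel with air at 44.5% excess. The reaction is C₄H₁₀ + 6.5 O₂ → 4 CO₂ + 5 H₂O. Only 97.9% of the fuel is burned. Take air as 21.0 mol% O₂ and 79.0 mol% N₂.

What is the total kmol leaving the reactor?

Stoichiometric O₂ = 6.5 × 312 = 2028 kmol; O₂ fed = 2028 × 1.445 = 2930 kmol.
N₂ fed = 2930 × 79/21 = 11020 kmol.
Fuel reacted = 0.979 × 312 → ξ = 305.4 kmol.
Outlet (n = n₀ + ν ξ):
  C₄H₁₀: 312 − 1(305.4) = 6.552
  O₂: 2930 − 6.5(305.4) = 945
  N₂: 11020 (inert)
  CO₂: 0 + 4(305.4) = 1222
  H₂O: 0 + 5(305.4) = 1527
Total out = 6.552 + 945 + 11020 + 1222 + 1527 = 14720 kmol.

14700 kmol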